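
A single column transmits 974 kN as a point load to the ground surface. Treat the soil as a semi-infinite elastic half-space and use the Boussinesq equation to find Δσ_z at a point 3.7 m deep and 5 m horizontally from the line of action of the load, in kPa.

Δσ_z ≈ 2.53 kPa

Boussinesq vertical stress below a point load on an elastic half-space:
Δσ_z = 3P/(2πz²) · [1 + (r/z)²]^(−5/2)
r/z = 5/3.7 = 1.3514; [1+(r/z)²]^(−5/2) = 0.074475.
Δσ_z = 3×974/(2π×3.7²) × 0.074475 = 33.97 × 0.074475 = 2.53 kPa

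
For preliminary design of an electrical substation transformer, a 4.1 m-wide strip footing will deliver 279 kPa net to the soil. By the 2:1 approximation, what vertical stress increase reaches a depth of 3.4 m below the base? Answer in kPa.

Δσ_z ≈ 153 kPa

By the 2:1 method the load spreads at 1 horizontal : 2 vertical, so at depth z the loaded area has grown by z in each plan dimension:
Δσ = qB/(B+z) = 279×4.1/(4.1+3.4) = 152.52 kPa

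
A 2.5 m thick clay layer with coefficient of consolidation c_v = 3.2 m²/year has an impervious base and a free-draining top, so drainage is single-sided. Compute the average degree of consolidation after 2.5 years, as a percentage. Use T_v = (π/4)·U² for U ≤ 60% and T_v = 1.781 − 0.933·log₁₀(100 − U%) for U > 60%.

U ≈ 96.6 %

Drainage path length: H_d = H = 2.5 m (single drainage).
T_v = c_v·t/H_d² = 3.2×2.5/2.5² = 1.28.
T_v = 1.28 corresponds to the U > 60% branch:
U = 1 − 10^((1.781 − T_v)/0.933)/100 = 0.9656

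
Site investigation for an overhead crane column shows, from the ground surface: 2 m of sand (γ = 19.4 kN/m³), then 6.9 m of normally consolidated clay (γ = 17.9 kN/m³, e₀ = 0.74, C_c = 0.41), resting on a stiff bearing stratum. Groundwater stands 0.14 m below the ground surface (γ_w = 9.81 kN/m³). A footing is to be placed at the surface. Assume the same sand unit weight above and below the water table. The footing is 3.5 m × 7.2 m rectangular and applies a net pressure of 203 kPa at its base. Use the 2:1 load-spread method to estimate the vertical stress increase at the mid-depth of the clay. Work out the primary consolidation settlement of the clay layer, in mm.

S_c ≈ 465 mm

Mid-depth of clay below the ground surface: z = 2 + 6.9/2 = 5.45 m.
Total vertical stress at mid-clay: σ_v = 19.4×2 + 17.9×3.45 = 100.55 kPa.
Pore pressure: u = 9.81×(5.45 − 0.14) = 52.091 kPa.
Initial effective stress: σ'_0 = σ_v − u = 100.55 − 52.091 = 48.459 kPa.
Stress increase at mid-clay by the 2:1 spreading method:
Δσ = qBL/((B+z)(L+z)) = 203×3.5×7.2/((3.5+5.45)(7.2+5.45)) = 45.184 kPa
Final effective stress: σ'_f = σ'_0 + Δσ = 48.459 + 45.184 = 93.643 kPa.
Normally consolidated clay, so the full stress increment lies on the virgin compression line:
S_c = C_c·H/(1+e₀)·log₁₀(σ'_f/σ'_0) = 0.41×6.9/(1+0.74)×log₁₀(93.643/48.459)
    = 1.6259 × 0.2861 = 0.4652 m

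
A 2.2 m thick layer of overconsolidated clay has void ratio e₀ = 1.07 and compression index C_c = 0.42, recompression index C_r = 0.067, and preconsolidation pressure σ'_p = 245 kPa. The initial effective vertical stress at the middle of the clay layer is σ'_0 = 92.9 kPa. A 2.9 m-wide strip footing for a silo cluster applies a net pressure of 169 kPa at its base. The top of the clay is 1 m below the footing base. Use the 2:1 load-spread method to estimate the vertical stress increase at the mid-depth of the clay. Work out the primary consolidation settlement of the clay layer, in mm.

Mid-depth of clay below the footing base: z = 1 + 2.2/2 = 2.1 m.
Stress increase at mid-clay by the 2:1 spreading method:
Δσ = qB/(B+z) = 169×2.9/(2.9+2.1) = 98.02 kPa
Final effective stress: σ'_f = 92.9 + 98.02 = 190.92 kPa.
σ'_f = 190.92 ≤ σ'_p = 245 kPa, so the clay remains overconsolidated and only the recompression index applies:
S_c = C_r·H/(1+e₀)·log₁₀(σ'_f/σ'_0) = 0.067×2.2/2.07×log₁₀(190.92/92.9)
    = 0.071208 × 0.31284 = 0.02228 m

S_c ≈ 22.3 mm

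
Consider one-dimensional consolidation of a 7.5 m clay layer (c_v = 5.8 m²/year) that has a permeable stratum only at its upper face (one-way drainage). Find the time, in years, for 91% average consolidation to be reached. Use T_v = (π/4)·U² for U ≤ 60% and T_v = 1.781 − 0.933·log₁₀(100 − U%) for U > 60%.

t ≈ 8.64 years

Drainage path length: H_d = H = 7.5 m (single drainage).
U > 60%: T_v = 1.781 − 0.933·log₁₀(100 − 91) = 0.89069.
t = T_v·H_d²/c_v = 0.89069×7.5²/5.8 = 8.638 years.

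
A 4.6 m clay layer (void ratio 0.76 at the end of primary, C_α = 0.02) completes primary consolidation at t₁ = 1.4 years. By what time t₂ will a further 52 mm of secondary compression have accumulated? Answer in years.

S_s = C_α·H/(1+e_p)·log₁₀(t₂/t₁) ⇒ log₁₀(t₂/t₁) = S_s·(1+e_p)/(C_α·H).
log₁₀(t₂/t₁) = 0.052 × (1+0.76) / (0.02×4.6) = 0.9948
t₂ = t₁ × 10^0.9948 = 1.4 × 9.881 = 13.83 years

t₂ ≈ 13.8 years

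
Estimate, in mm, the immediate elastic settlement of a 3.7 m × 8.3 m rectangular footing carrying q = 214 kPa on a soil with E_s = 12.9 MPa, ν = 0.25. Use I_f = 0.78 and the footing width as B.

S_e ≈ 44.9 mm

Immediate (elastic) settlement: S_e = q·B·(1−ν²)/E_s · I_f.
E_s = 12.9 MPa = 12900 kPa.
S_e = 214 × 3.7 × (1 − 0.25²) / 12900 × 0.78
    = 214 × 3.7 × 0.9375 / 12900 × 0.78
    = 0.04488 m = 44.88 mm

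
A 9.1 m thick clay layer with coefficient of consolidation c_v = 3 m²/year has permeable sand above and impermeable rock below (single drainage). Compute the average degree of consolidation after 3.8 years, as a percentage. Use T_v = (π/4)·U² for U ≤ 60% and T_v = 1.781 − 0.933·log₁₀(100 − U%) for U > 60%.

Drainage path length: H_d = H = 9.1 m (single drainage).
T_v = c_v·t/H_d² = 3×3.8/9.1² = 0.13766.
T_v = 0.13766 corresponds to the U ≤ 60% branch:
U = √(4T_v/π) = 0.4187

U ≈ 41.9 %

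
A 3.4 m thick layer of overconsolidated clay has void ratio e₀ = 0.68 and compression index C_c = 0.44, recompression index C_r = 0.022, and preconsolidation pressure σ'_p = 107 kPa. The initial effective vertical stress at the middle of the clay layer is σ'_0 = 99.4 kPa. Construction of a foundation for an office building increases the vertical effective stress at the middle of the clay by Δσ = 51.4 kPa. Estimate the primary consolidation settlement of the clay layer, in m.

Final effective stress: σ'_f = 99.4 + 51.4 = 150.8 kPa.
σ'_f = 150.8 > σ'_p = 107 kPa, so the stress path crosses the preconsolidation pressure — recompression up to σ'_p, then virgin compression beyond:
S_c = H/(1+e₀)·[C_r·log₁₀(σ'_p/σ'_0) + C_c·log₁₀(σ'_f/σ'_p)]
    = 3.4/1.68 × [0.022×log₁₀(107/99.4) + 0.44×log₁₀(150.8/107)]
    = 2.0238 × [0.00070394 + 0.065568] = 0.1341 m

S_c ≈ 0.134 m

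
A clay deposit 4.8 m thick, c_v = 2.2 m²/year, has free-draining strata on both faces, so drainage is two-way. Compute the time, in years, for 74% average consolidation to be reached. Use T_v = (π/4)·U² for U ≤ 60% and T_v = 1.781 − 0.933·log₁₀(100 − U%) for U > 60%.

Drainage path length: H_d = H/2 = 2.4 m (double drainage).
U > 60%: T_v = 1.781 − 0.933·log₁₀(100 − 74) = 0.46083.
t = T_v·H_d²/c_v = 0.46083×2.4²/2.2 = 1.207 years.

t ≈ 1.21 years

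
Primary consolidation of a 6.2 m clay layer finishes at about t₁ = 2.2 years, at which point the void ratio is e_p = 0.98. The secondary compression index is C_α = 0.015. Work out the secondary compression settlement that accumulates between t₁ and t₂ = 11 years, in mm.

Secondary compression: S_s = C_α·H/(1+e_p)·log₁₀(t₂/t₁)
S_s = 0.015×6.2/(1+0.98)×log₁₀(11/2.2)
    = 0.04697 × 0.699 = 0.03283 m

S_s ≈ 32.8 mm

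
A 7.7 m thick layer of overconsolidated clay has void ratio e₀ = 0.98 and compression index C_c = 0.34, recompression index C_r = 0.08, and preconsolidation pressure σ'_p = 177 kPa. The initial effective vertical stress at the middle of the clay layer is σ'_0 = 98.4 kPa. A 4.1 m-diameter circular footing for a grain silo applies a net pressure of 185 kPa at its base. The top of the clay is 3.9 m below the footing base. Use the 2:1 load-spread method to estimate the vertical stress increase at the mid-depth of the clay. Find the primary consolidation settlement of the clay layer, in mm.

S_c ≈ 27.4 mm

Mid-depth of clay below the footing base: z = 3.9 + 7.7/2 = 7.75 m.
Stress increase at mid-clay by the 2:1 spreading method:
Δσ ≈ qD²/(D+z)² = 185×4.1²/(4.1+7.75)² = 22.146 kPa
Final effective stress: σ'_f = 98.4 + 22.146 = 120.55 kPa.
σ'_f = 120.55 ≤ σ'_p = 177 kPa, so the clay remains overconsolidated and only the recompression index applies:
S_c = C_r·H/(1+e₀)·log₁₀(σ'_f/σ'_0) = 0.08×7.7/1.98×log₁₀(120.55/98.4)
    = 0.31111 × 0.088172 = 0.02743 m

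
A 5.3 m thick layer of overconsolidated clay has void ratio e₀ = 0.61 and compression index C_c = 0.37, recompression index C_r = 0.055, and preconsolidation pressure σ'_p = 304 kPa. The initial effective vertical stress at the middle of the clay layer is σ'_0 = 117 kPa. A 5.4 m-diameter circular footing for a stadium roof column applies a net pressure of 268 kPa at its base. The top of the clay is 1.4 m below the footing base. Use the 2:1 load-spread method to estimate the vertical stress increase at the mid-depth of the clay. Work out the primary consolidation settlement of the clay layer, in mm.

Mid-depth of clay below the footing base: z = 1.4 + 5.3/2 = 4.05 m.
Stress increase at mid-clay by the 2:1 spreading method:
Δσ ≈ qD²/(D+z)² = 268×5.4²/(5.4+4.05)² = 87.51 kPa
Final effective stress: σ'_f = 117 + 87.51 = 204.51 kPa.
σ'_f = 204.51 ≤ σ'_p = 304 kPa, so the clay remains overconsolidated and only the recompression index applies:
S_c = C_r·H/(1+e₀)·log₁₀(σ'_f/σ'_0) = 0.055×5.3/1.61×log₁₀(204.51/117)
    = 0.18105 × 0.24253 = 0.04391 m

S_c ≈ 43.9 mm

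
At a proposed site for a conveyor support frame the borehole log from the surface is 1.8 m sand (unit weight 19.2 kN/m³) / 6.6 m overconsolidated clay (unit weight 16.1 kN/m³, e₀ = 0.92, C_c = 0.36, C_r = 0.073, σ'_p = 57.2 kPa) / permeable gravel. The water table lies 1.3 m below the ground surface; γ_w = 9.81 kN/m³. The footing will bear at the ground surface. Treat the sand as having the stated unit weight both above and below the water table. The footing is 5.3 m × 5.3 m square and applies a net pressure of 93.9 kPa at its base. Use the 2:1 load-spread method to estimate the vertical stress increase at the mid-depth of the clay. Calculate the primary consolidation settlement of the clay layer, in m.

S_c ≈ 0.158 m

Mid-depth of clay below the ground surface: z = 1.8 + 6.6/2 = 5.1 m.
Total vertical stress at mid-clay: σ_v = 19.2×1.8 + 16.1×3.3 = 87.69 kPa.
Pore pressure: u = 9.81×(5.1 − 1.3) = 37.278 kPa.
Initial effective stress: σ'_0 = σ_v − u = 87.69 − 37.278 = 50.412 kPa.
Stress increase at mid-clay by the 2:1 spreading method:
Δσ = qBL/((B+z)(L+z)) = 93.9×5.3×5.3/((5.3+5.1)(5.3+5.1)) = 24.387 kPa
Final effective stress: σ'_f = 50.412 + 24.387 = 74.799 kPa.
σ'_f = 74.799 > σ'_p = 57.2 kPa, so the stress path crosses the preconsolidation pressure — recompression up to σ'_p, then virgin compression beyond:
S_c = H/(1+e₀)·[C_r·log₁₀(σ'_p/σ'_0) + C_c·log₁₀(σ'_f/σ'_p)]
    = 6.6/1.92 × [0.073×log₁₀(57.2/50.412) + 0.36×log₁₀(74.799/57.2)]
    = 3.4375 × [0.0040049 + 0.04194] = 0.1579 m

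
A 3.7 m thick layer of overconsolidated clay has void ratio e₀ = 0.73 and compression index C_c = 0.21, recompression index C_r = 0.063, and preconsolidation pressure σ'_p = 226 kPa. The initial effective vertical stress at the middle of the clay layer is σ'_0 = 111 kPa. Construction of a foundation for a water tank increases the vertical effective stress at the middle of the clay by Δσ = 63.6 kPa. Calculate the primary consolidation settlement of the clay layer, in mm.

S_c ≈ 26.5 mm

Final effective stress: σ'_f = 111 + 63.6 = 174.6 kPa.
σ'_f = 174.6 ≤ σ'_p = 226 kPa, so the clay remains overconsolidated and only the recompression index applies:
S_c = C_r·H/(1+e₀)·log₁₀(σ'_f/σ'_0) = 0.063×3.7/1.73×log₁₀(174.6/111)
    = 0.13474 × 0.19672 = 0.02651 m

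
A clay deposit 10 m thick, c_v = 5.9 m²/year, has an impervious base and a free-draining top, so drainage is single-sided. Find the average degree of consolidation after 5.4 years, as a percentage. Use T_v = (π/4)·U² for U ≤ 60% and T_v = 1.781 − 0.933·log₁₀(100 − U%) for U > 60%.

U ≈ 63.1 %

Drainage path length: H_d = H = 10 m (single drainage).
T_v = c_v·t/H_d² = 5.9×5.4/10² = 0.3186.
T_v = 0.3186 corresponds to the U > 60% branch:
U = 1 − 10^((1.781 − T_v)/0.933)/100 = 0.6307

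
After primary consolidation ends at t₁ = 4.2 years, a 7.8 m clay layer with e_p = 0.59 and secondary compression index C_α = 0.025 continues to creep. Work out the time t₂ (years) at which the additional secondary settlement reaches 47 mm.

t₂ ≈ 10.2 years

S_s = C_α·H/(1+e_p)·log₁₀(t₂/t₁) ⇒ log₁₀(t₂/t₁) = S_s·(1+e_p)/(C_α·H).
log₁₀(t₂/t₁) = 0.047 × (1+0.59) / (0.025×7.8) = 0.3832
t₂ = t₁ × 10^0.3832 = 4.2 × 2.417 = 10.15 years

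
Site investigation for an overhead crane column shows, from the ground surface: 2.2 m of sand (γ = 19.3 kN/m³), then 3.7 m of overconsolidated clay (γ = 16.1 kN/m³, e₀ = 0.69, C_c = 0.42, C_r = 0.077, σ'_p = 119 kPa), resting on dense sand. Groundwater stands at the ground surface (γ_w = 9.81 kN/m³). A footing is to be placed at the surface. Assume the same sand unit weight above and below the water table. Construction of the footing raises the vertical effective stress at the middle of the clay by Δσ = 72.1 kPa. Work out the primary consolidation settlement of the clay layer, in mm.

S_c ≈ 85.6 mm

Mid-depth of clay below the ground surface: z = 2.2 + 3.7/2 = 4.05 m.
Total vertical stress at mid-clay: σ_v = 19.3×2.2 + 16.1×1.85 = 72.245 kPa.
Pore pressure: u = 9.81×(4.05 − 0) = 39.73 kPa.
Initial effective stress: σ'_0 = σ_v − u = 72.245 − 39.73 = 32.515 kPa.
Final effective stress: σ'_f = 32.515 + 72.1 = 104.61 kPa.
σ'_f = 104.61 ≤ σ'_p = 119 kPa, so the clay remains overconsolidated and only the recompression index applies:
S_c = C_r·H/(1+e₀)·log₁₀(σ'_f/σ'_0) = 0.077×3.7/1.69×log₁₀(104.61/32.515)
    = 0.16858 × 0.50749 = 0.08555 m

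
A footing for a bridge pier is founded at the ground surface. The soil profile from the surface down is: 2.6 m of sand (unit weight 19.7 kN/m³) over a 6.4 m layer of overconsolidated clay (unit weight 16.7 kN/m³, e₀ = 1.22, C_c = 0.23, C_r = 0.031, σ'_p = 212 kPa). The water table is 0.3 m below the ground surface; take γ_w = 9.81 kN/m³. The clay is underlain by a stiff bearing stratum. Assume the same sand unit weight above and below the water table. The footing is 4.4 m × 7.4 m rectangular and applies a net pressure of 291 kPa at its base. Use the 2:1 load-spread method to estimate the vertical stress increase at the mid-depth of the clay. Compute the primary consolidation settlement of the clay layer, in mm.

Mid-depth of clay below the ground surface: z = 2.6 + 6.4/2 = 5.8 m.
Total vertical stress at mid-clay: σ_v = 19.7×2.6 + 16.7×3.2 = 104.66 kPa.
Pore pressure: u = 9.81×(5.8 − 0.3) = 53.955 kPa.
Initial effective stress: σ'_0 = σ_v − u = 104.66 − 53.955 = 50.705 kPa.
Stress increase at mid-clay by the 2:1 spreading method:
Δσ = qBL/((B+z)(L+z)) = 291×4.4×7.4/((4.4+5.8)(7.4+5.8)) = 70.373 kPa
Final effective stress: σ'_f = 50.705 + 70.373 = 121.08 kPa.
σ'_f = 121.08 ≤ σ'_p = 212 kPa, so the clay remains overconsolidated and only the recompression index applies:
S_c = C_r·H/(1+e₀)·log₁₀(σ'_f/σ'_0) = 0.031×6.4/2.22×log₁₀(121.08/50.705)
    = 0.08937 × 0.37802 = 0.03378 m

S_c ≈ 33.8 mm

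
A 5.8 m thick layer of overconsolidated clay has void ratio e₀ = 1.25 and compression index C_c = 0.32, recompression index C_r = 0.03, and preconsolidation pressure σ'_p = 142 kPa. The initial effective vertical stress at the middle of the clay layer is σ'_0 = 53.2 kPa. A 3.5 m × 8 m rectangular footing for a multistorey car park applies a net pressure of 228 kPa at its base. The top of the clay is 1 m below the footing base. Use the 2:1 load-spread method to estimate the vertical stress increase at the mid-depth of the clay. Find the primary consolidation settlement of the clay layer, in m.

Mid-depth of clay below the footing base: z = 1 + 5.8/2 = 3.9 m.
Stress increase at mid-clay by the 2:1 spreading method:
Δσ = qBL/((B+z)(L+z)) = 228×3.5×8/((3.5+3.9)(8+3.9)) = 72.496 kPa
Final effective stress: σ'_f = 53.2 + 72.496 = 125.7 kPa.
σ'_f = 125.7 ≤ σ'_p = 142 kPa, so the clay remains overconsolidated and only the recompression index applies:
S_c = C_r·H/(1+e₀)·log₁₀(σ'_f/σ'_0) = 0.03×5.8/2.25×log₁₀(125.7/53.2)
    = 0.077334 × 0.37342 = 0.02888 m

S_c ≈ 0.0289 m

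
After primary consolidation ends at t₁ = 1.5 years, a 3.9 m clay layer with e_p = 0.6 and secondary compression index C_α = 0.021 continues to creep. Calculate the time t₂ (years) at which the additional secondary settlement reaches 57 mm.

t₂ ≈ 19.5 years

S_s = C_α·H/(1+e_p)·log₁₀(t₂/t₁) ⇒ log₁₀(t₂/t₁) = S_s·(1+e_p)/(C_α·H).
log₁₀(t₂/t₁) = 0.057 × (1+0.6) / (0.021×3.9) = 1.114
t₂ = t₁ × 10^1.114 = 1.5 × 12.99 = 19.48 years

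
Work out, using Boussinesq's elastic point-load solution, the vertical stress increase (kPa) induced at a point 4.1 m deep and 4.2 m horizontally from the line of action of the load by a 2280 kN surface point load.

Boussinesq vertical stress below a point load on an elastic half-space:
Δσ_z = 3P/(2πz²) · [1 + (r/z)²]^(−5/2)
r/z = 4.2/4.1 = 1.0244; [1+(r/z)²]^(−5/2) = 0.16632.
Δσ_z = 3×2280/(2π×4.1²) × 0.16632 = 64.76 × 0.16632 = 10.77 kPa

Δσ_z ≈ 10.8 kPa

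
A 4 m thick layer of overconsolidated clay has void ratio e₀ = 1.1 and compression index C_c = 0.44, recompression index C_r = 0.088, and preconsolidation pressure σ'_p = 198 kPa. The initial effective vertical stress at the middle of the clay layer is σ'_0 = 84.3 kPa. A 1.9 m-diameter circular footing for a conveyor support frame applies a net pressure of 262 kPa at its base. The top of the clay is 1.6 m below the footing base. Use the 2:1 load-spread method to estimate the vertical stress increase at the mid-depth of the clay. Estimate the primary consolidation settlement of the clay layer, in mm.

Mid-depth of clay below the footing base: z = 1.6 + 4/2 = 3.6 m.
Stress increase at mid-clay by the 2:1 spreading method:
Δσ ≈ qD²/(D+z)² = 262×1.9²/(1.9+3.6)² = 31.267 kPa
Final effective stress: σ'_f = 84.3 + 31.267 = 115.57 kPa.
σ'_f = 115.57 ≤ σ'_p = 198 kPa, so the clay remains overconsolidated and only the recompression index applies:
S_c = C_r·H/(1+e₀)·log₁₀(σ'_f/σ'_0) = 0.088×4/2.1×log₁₀(115.57/84.3)
    = 0.16762 × 0.13702 = 0.02297 m

S_c ≈ 23 mm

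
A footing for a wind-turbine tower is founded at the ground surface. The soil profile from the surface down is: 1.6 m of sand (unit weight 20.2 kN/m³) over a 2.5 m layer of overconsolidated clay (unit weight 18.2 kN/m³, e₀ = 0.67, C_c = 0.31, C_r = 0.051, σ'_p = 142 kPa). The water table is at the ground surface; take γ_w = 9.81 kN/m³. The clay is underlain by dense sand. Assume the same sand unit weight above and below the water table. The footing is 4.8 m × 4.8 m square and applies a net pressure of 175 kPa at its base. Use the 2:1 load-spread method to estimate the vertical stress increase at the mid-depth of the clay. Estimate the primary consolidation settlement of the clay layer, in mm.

S_c ≈ 41.9 mm

Mid-depth of clay below the ground surface: z = 1.6 + 2.5/2 = 2.85 m.
Total vertical stress at mid-clay: σ_v = 20.2×1.6 + 18.2×1.25 = 55.07 kPa.
Pore pressure: u = 9.81×(2.85 − 0) = 27.959 kPa.
Initial effective stress: σ'_0 = σ_v − u = 55.07 − 27.959 = 27.111 kPa.
Stress increase at mid-clay by the 2:1 spreading method:
Δσ = qBL/((B+z)(L+z)) = 175×4.8×4.8/((4.8+2.85)(4.8+2.85)) = 68.897 kPa
Final effective stress: σ'_f = 27.111 + 68.897 = 96.008 kPa.
σ'_f = 96.008 ≤ σ'_p = 142 kPa, so the clay remains overconsolidated and only the recompression index applies:
S_c = C_r·H/(1+e₀)·log₁₀(σ'_f/σ'_0) = 0.051×2.5/1.67×log₁₀(96.008/27.111)
    = 0.076347 × 0.54916 = 0.04193 m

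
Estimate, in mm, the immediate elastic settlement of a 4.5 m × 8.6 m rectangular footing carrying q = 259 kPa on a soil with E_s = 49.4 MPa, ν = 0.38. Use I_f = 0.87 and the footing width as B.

S_e ≈ 17.6 mm

Immediate (elastic) settlement: S_e = q·B·(1−ν²)/E_s · I_f.
E_s = 49.4 MPa = 49400 kPa.
S_e = 259 × 4.5 × (1 − 0.38²) / 49400 × 0.87
    = 259 × 4.5 × 0.8556 / 49400 × 0.87
    = 0.01756 m = 17.56 mm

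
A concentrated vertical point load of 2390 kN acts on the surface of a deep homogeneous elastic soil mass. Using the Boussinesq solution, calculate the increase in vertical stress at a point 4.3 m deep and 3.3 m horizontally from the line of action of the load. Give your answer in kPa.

Δσ_z ≈ 19.4 kPa

Boussinesq vertical stress below a point load on an elastic half-space:
Δσ_z = 3P/(2πz²) · [1 + (r/z)²]^(−5/2)
r/z = 3.3/4.3 = 0.76744; [1+(r/z)²]^(−5/2) = 0.3142.
Δσ_z = 3×2390/(2π×4.3²) × 0.3142 = 61.717 × 0.3142 = 19.39 kPa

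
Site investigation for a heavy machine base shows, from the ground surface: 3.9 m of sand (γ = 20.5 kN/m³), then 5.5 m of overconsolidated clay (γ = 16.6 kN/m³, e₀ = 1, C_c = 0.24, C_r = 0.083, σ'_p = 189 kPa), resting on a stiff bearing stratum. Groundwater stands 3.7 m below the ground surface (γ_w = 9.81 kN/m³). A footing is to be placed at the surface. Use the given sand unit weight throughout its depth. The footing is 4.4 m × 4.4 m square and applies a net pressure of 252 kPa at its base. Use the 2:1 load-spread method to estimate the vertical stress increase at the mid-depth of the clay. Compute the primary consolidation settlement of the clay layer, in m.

S_c ≈ 0.0343 m

Mid-depth of clay below the ground surface: z = 3.9 + 5.5/2 = 6.65 m.
Total vertical stress at mid-clay: σ_v = 20.5×3.9 + 16.6×2.75 = 125.6 kPa.
Pore pressure: u = 9.81×(6.65 − 3.7) = 28.94 kPa.
Initial effective stress: σ'_0 = σ_v − u = 125.6 − 28.94 = 96.66 kPa.
Stress increase at mid-clay by the 2:1 spreading method:
Δσ = qBL/((B+z)(L+z)) = 252×4.4×4.4/((4.4+6.65)(4.4+6.65)) = 39.956 kPa
Final effective stress: σ'_f = 96.66 + 39.956 = 136.62 kPa.
σ'_f = 136.62 ≤ σ'_p = 189 kPa, so the clay remains overconsolidated and only the recompression index applies:
S_c = C_r·H/(1+e₀)·log₁₀(σ'_f/σ'_0) = 0.083×5.5/2×log₁₀(136.62/96.66)
    = 0.22825 × 0.15027 = 0.0343 m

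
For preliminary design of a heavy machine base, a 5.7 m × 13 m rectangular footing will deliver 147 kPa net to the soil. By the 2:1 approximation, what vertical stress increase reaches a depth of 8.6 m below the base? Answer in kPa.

By the 2:1 method the load spreads at 1 horizontal : 2 vertical, so at depth z the loaded area has grown by z in each plan dimension:
Δσ = qBL/((B+z)(L+z)) = 147×5.7×13/((5.7+8.6)(13+8.6)) = 35.265 kPa

Δσ_z ≈ 35.3 kPa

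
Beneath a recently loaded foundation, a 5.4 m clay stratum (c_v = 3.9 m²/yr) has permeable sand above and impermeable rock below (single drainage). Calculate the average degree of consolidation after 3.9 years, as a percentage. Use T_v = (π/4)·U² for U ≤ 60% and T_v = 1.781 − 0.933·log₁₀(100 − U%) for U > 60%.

U ≈ 77.6 %

Drainage path length: H_d = H = 5.4 m (single drainage).
T_v = c_v·t/H_d² = 3.9×3.9/5.4² = 0.5216.
T_v = 0.5216 corresponds to the U > 60% branch:
U = 1 − 10^((1.781 − T_v)/0.933)/100 = 0.7762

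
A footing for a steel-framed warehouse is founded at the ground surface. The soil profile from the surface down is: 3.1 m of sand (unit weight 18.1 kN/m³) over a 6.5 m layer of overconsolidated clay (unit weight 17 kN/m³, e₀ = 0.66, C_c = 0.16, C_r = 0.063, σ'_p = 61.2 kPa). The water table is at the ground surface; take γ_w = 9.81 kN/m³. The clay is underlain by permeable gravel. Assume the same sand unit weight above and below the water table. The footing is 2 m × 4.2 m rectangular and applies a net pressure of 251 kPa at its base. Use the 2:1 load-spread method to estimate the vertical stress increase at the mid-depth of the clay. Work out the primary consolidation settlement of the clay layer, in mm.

Mid-depth of clay below the ground surface: z = 3.1 + 6.5/2 = 6.35 m.
Total vertical stress at mid-clay: σ_v = 18.1×3.1 + 17×3.25 = 111.36 kPa.
Pore pressure: u = 9.81×(6.35 − 0) = 62.294 kPa.
Initial effective stress: σ'_0 = σ_v − u = 111.36 − 62.294 = 49.066 kPa.
Stress increase at mid-clay by the 2:1 spreading method:
Δσ = qBL/((B+z)(L+z)) = 251×2×4.2/((2+6.35)(4.2+6.35)) = 23.934 kPa
Final effective stress: σ'_f = 49.066 + 23.934 = 73 kPa.
σ'_f = 73 > σ'_p = 61.2 kPa, so the stress path crosses the preconsolidation pressure — recompression up to σ'_p, then virgin compression beyond:
S_c = H/(1+e₀)·[C_r·log₁₀(σ'_p/σ'_0) + C_c·log₁₀(σ'_f/σ'_p)]
    = 6.5/1.66 × [0.063×log₁₀(61.2/49.066) + 0.16×log₁₀(73/61.2)]
    = 3.9157 × [0.0060462 + 0.012251] = 0.07165 m

S_c ≈ 71.6 mm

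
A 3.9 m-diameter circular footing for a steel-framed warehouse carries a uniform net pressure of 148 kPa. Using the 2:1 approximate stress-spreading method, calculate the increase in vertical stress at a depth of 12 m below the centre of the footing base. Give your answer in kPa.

Δσ_z ≈ 8.9 kPa

By the 2:1 method the load spreads at 1 horizontal : 2 vertical, so at depth z the loaded area has grown by z in each plan dimension:
Δσ ≈ qD²/(D+z)² = 148×3.9²/(3.9+12)² = 8.9042 kPa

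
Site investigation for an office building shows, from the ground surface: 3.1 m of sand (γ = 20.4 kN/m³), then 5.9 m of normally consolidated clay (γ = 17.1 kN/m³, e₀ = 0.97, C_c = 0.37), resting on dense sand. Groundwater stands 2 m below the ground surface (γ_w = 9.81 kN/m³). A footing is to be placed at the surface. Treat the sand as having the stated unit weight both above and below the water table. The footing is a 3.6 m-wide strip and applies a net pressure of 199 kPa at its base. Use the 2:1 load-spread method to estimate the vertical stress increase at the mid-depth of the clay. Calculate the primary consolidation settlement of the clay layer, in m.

S_c ≈ 0.334 m

Mid-depth of clay below the ground surface: z = 3.1 + 5.9/2 = 6.05 m.
Total vertical stress at mid-clay: σ_v = 20.4×3.1 + 17.1×2.95 = 113.69 kPa.
Pore pressure: u = 9.81×(6.05 − 2) = 39.73 kPa.
Initial effective stress: σ'_0 = σ_v − u = 113.69 − 39.73 = 73.96 kPa.
Stress increase at mid-clay by the 2:1 spreading method:
Δσ = qB/(B+z) = 199×3.6/(3.6+6.05) = 74.238 kPa
Final effective stress: σ'_f = σ'_0 + Δσ = 73.96 + 74.238 = 148.2 kPa.
Normally consolidated clay, so the full stress increment lies on the virgin compression line:
S_c = C_c·H/(1+e₀)·log₁₀(σ'_f/σ'_0) = 0.37×5.9/(1+0.97)×log₁₀(148.2/73.96)
    = 1.1081 × 0.30185 = 0.3345 m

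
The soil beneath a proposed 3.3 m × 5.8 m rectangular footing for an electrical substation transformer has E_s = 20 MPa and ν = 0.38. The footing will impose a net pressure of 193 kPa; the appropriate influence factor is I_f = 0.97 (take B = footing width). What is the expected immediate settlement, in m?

S_e ≈ 0.0264 m

Immediate (elastic) settlement: S_e = q·B·(1−ν²)/E_s · I_f.
E_s = 20 MPa = 20000 kPa.
S_e = 193 × 3.3 × (1 − 0.38²) / 20000 × 0.97
    = 193 × 3.3 × 0.8556 / 20000 × 0.97
    = 0.02643 m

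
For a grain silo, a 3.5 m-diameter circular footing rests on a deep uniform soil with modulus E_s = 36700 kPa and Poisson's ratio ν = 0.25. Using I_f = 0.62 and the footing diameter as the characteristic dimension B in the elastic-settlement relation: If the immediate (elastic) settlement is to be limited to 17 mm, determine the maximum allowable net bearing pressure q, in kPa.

S_e = q·B·(1−ν²)/E_s · I_f  ⇒  q = S_e·E_s / (B·(1−ν²)·I_f).
q = 0.017 × 36700 / (3.5 × 0.9375 × 0.62) = 306.7 kPa

q ≈ 307 kPa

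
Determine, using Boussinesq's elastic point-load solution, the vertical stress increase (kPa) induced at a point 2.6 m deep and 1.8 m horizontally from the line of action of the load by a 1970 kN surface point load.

Boussinesq vertical stress below a point load on an elastic half-space:
Δσ_z = 3P/(2πz²) · [1 + (r/z)²]^(−5/2)
r/z = 1.8/2.6 = 0.69231; [1+(r/z)²]^(−5/2) = 0.37572.
Δσ_z = 3×1970/(2π×2.6²) × 0.37572 = 139.14 × 0.37572 = 52.28 kPa

Δσ_z ≈ 52.3 kPa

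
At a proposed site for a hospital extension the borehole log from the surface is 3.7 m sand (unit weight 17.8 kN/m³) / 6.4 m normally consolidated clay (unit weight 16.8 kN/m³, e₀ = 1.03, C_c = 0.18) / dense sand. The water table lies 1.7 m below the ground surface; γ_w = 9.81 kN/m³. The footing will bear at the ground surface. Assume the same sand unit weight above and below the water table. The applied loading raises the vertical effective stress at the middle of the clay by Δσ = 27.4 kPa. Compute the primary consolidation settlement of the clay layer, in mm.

Mid-depth of clay below the ground surface: z = 3.7 + 6.4/2 = 6.9 m.
Total vertical stress at mid-clay: σ_v = 17.8×3.7 + 16.8×3.2 = 119.62 kPa.
Pore pressure: u = 9.81×(6.9 − 1.7) = 51.012 kPa.
Initial effective stress: σ'_0 = σ_v − u = 119.62 − 51.012 = 68.608 kPa.
Final effective stress: σ'_f = σ'_0 + Δσ = 68.608 + 27.4 = 96.008 kPa.
Normally consolidated clay, so the full stress increment lies on the virgin compression line:
S_c = C_c·H/(1+e₀)·log₁₀(σ'_f/σ'_0) = 0.18×6.4/(1+1.03)×log₁₀(96.008/68.608)
    = 0.56749 × 0.14593 = 0.08281 m

S_c ≈ 82.8 mm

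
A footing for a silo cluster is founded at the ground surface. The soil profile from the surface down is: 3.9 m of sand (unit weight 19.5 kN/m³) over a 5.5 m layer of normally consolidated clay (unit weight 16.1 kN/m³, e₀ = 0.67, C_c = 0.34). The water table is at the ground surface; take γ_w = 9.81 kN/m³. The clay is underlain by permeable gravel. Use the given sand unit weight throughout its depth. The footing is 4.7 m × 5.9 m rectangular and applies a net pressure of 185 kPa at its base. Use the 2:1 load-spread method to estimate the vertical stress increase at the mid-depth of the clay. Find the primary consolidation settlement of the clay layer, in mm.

Mid-depth of clay below the ground surface: z = 3.9 + 5.5/2 = 6.65 m.
Total vertical stress at mid-clay: σ_v = 19.5×3.9 + 16.1×2.75 = 120.33 kPa.
Pore pressure: u = 9.81×(6.65 − 0) = 65.237 kPa.
Initial effective stress: σ'_0 = σ_v − u = 120.33 − 65.237 = 55.093 kPa.
Stress increase at mid-clay by the 2:1 spreading method:
Δσ = qBL/((B+z)(L+z)) = 185×4.7×5.9/((4.7+6.65)(5.9+6.65)) = 36.015 kPa
Final effective stress: σ'_f = σ'_0 + Δσ = 55.093 + 36.015 = 91.108 kPa.
Normally consolidated clay, so the full stress increment lies on the virgin compression line:
S_c = C_c·H/(1+e₀)·log₁₀(σ'_f/σ'_0) = 0.34×5.5/(1+0.67)×log₁₀(91.108/55.093)
    = 1.1198 × 0.21846 = 0.2446 m

S_c ≈ 245 mm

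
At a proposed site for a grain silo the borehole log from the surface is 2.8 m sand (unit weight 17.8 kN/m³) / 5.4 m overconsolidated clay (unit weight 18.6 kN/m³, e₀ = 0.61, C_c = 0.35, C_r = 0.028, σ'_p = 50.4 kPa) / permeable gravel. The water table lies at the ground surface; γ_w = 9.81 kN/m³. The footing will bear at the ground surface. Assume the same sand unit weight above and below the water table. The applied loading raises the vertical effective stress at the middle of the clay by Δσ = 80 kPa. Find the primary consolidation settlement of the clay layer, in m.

S_c ≈ 0.471 m

Mid-depth of clay below the ground surface: z = 2.8 + 5.4/2 = 5.5 m.
Total vertical stress at mid-clay: σ_v = 17.8×2.8 + 18.6×2.7 = 100.06 kPa.
Pore pressure: u = 9.81×(5.5 − 0) = 53.955 kPa.
Initial effective stress: σ'_0 = σ_v − u = 100.06 − 53.955 = 46.105 kPa.
Final effective stress: σ'_f = 46.105 + 80 = 126.1 kPa.
σ'_f = 126.1 > σ'_p = 50.4 kPa, so the stress path crosses the preconsolidation pressure — recompression up to σ'_p, then virgin compression beyond:
S_c = H/(1+e₀)·[C_r·log₁₀(σ'_p/σ'_0) + C_c·log₁₀(σ'_f/σ'_p)]
    = 5.4/1.61 × [0.028×log₁₀(50.4/46.105) + 0.35×log₁₀(126.1/50.4)]
    = 3.354 × [0.0010831 + 0.1394] = 0.4712 m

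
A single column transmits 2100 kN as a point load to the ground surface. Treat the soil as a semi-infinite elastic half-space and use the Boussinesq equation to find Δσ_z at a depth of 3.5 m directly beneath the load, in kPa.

Δσ_z ≈ 81.9 kPa

Boussinesq vertical stress below a point load on an elastic half-space:
Δσ_z = 3P/(2πz²) · [1 + (r/z)²]^(−5/2)
r/z = 0/3.5 = 0; [1+(r/z)²]^(−5/2) = 1.
Δσ_z = 3×2100/(2π×3.5²) × 1 = 81.851 × 1 = 81.85 kPa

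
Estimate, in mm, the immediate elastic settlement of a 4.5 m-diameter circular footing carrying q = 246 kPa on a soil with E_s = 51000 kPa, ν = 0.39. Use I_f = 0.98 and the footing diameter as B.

Immediate (elastic) settlement: S_e = q·B·(1−ν²)/E_s · I_f.
S_e = 246 × 4.5 × (1 − 0.39²) / 51000 × 0.98
    = 246 × 4.5 × 0.8479 / 51000 × 0.98
    = 0.01804 m = 18.04 mm

S_e ≈ 18 mm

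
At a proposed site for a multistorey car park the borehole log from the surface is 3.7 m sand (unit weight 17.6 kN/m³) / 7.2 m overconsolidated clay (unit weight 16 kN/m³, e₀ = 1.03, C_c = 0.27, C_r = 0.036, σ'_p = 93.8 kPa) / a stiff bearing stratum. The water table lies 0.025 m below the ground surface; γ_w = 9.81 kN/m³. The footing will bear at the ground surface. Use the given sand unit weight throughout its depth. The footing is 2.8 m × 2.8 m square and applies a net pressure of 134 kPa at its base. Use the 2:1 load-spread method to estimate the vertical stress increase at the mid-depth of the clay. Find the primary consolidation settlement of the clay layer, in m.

Mid-depth of clay below the ground surface: z = 3.7 + 7.2/2 = 7.3 m.
Total vertical stress at mid-clay: σ_v = 17.6×3.7 + 16×3.6 = 122.72 kPa.
Pore pressure: u = 9.81×(7.3 − 0.025) = 71.368 kPa.
Initial effective stress: σ'_0 = σ_v − u = 122.72 − 71.368 = 51.352 kPa.
Stress increase at mid-clay by the 2:1 spreading method:
Δσ = qBL/((B+z)(L+z)) = 134×2.8×2.8/((2.8+7.3)(2.8+7.3)) = 10.299 kPa
Final effective stress: σ'_f = 51.352 + 10.299 = 61.651 kPa.
σ'_f = 61.651 ≤ σ'_p = 93.8 kPa, so the clay remains overconsolidated and only the recompression index applies:
S_c = C_r·H/(1+e₀)·log₁₀(σ'_f/σ'_0) = 0.036×7.2/2.03×log₁₀(61.651/51.352)
    = 0.12768 × 0.079383 = 0.01014 m

S_c ≈ 0.0101 m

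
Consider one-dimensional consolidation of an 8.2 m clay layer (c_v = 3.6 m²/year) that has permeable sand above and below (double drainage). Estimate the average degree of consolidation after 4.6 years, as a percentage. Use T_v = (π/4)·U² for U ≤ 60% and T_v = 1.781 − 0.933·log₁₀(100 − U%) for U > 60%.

U ≈ 92.9 %

Drainage path length: H_d = H/2 = 4.1 m (double drainage).
T_v = c_v·t/H_d² = 3.6×4.6/4.1² = 0.98513.
T_v = 0.98513 corresponds to the U > 60% branch:
U = 1 − 10^((1.781 − T_v)/0.933)/100 = 0.9287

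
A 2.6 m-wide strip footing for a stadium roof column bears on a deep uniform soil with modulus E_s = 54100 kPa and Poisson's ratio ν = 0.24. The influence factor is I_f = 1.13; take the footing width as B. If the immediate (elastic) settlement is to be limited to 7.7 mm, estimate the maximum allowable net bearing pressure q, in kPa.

q ≈ 150 kPa

S_e = q·B·(1−ν²)/E_s · I_f  ⇒  q = S_e·E_s / (B·(1−ν²)·I_f).
q = 0.0077 × 54100 / (2.6 × 0.9424 × 1.13) = 150.5 kPa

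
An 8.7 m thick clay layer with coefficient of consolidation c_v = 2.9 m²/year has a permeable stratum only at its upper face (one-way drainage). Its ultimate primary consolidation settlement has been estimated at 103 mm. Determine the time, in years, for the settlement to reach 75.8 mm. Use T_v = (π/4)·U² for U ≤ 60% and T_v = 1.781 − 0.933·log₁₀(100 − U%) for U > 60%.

t ≈ 11.9 years

Drainage path length: H_d = H = 8.7 m (single drainage).
U = S(t)/S_ult = 75.8/103 = 0.7359.
U > 60%: T_v = 1.781 − 0.933·log₁₀(100 − 73.592) = 0.45452.
t = T_v·H_d²/c_v = 0.45452×8.7²/2.9 = 11.86 years.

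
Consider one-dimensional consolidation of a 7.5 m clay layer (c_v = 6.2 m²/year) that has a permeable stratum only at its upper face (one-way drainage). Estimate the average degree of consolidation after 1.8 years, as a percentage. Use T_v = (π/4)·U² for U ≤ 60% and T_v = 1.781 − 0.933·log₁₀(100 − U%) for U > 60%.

U ≈ 50.3 %

Drainage path length: H_d = H = 7.5 m (single drainage).
T_v = c_v·t/H_d² = 6.2×1.8/7.5² = 0.1984.
T_v = 0.1984 corresponds to the U ≤ 60% branch:
U = √(4T_v/π) = 0.5026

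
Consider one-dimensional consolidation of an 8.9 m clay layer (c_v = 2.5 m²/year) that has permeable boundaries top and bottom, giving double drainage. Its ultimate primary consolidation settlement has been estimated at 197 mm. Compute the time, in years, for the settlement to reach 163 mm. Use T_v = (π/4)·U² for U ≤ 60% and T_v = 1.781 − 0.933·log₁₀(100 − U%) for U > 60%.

Drainage path length: H_d = H/2 = 4.45 m (double drainage).
U = S(t)/S_ult = 163/197 = 0.8274.
U > 60%: T_v = 1.781 − 0.933·log₁₀(100 − 82.741) = 0.62687.
t = T_v·H_d²/c_v = 0.62687×4.45²/2.5 = 4.965 years.

t ≈ 4.97 years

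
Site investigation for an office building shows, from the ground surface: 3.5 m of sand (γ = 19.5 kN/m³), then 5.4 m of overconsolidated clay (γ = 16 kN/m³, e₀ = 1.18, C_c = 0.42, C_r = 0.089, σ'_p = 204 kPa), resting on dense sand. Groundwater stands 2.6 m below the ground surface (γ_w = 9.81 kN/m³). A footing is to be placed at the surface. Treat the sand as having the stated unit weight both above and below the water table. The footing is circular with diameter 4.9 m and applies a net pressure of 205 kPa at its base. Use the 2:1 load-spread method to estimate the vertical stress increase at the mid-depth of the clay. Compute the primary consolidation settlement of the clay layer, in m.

Mid-depth of clay below the ground surface: z = 3.5 + 5.4/2 = 6.2 m.
Total vertical stress at mid-clay: σ_v = 19.5×3.5 + 16×2.7 = 111.45 kPa.
Pore pressure: u = 9.81×(6.2 − 2.6) = 35.316 kPa.
Initial effective stress: σ'_0 = σ_v − u = 111.45 − 35.316 = 76.134 kPa.
Stress increase at mid-clay by the 2:1 spreading method:
Δσ ≈ qD²/(D+z)² = 205×4.9²/(4.9+6.2)² = 39.948 kPa
Final effective stress: σ'_f = 76.134 + 39.948 = 116.08 kPa.
σ'_f = 116.08 ≤ σ'_p = 204 kPa, so the clay remains overconsolidated and only the recompression index applies:
S_c = C_r·H/(1+e₀)·log₁₀(σ'_f/σ'_0) = 0.089×5.4/2.18×log₁₀(116.08/76.134)
    = 0.22046 × 0.18318 = 0.04038 m

S_c ≈ 0.0404 m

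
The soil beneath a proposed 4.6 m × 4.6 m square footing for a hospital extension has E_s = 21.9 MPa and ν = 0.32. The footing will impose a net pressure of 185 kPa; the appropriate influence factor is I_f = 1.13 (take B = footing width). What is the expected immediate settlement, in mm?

Immediate (elastic) settlement: S_e = q·B·(1−ν²)/E_s · I_f.
E_s = 21.9 MPa = 21900 kPa.
S_e = 185 × 4.6 × (1 − 0.32²) / 21900 × 1.13
    = 185 × 4.6 × 0.8976 / 21900 × 1.13
    = 0.03941 m = 39.41 mm

S_e ≈ 39.4 mm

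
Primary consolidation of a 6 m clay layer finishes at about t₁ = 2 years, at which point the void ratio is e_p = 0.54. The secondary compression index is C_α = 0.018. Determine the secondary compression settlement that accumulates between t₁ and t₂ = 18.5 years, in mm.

Secondary compression: S_s = C_α·H/(1+e_p)·log₁₀(t₂/t₁)
S_s = 0.018×6/(1+0.54)×log₁₀(18.5/2)
    = 0.07013 × 0.9661 = 0.06776 m

S_s ≈ 67.8 mm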